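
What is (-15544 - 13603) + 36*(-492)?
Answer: -46859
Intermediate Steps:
(-15544 - 13603) + 36*(-492) = -29147 - 17712 = -46859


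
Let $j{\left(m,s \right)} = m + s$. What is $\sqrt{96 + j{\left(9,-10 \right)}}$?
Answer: $\sqrt{95} \approx 9.7468$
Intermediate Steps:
$\sqrt{96 + j{\left(9,-10 \right)}} = \sqrt{96 + \left(9 - 10\right)} = \sqrt{96 - 1} = \sqrt{95}$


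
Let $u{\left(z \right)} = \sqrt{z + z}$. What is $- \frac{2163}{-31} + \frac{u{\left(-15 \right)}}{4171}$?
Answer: $\frac{2163}{31} + \frac{i \sqrt{30}}{4171} \approx 69.774 + 0.0013132 i$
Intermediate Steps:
$u{\left(z \right)} = \sqrt{2} \sqrt{z}$ ($u{\left(z \right)} = \sqrt{2 z} = \sqrt{2} \sqrt{z}$)
$- \frac{2163}{-31} + \frac{u{\left(-15 \right)}}{4171} = - \frac{2163}{-31} + \frac{\sqrt{2} \sqrt{-15}}{4171} = \left(-2163\right) \left(- \frac{1}{31}\right) + \sqrt{2} i \sqrt{15} \cdot \frac{1}{4171} = \frac{2163}{31} + i \sqrt{30} \cdot \frac{1}{4171} = \frac{2163}{31} + \frac{i \sqrt{30}}{4171}$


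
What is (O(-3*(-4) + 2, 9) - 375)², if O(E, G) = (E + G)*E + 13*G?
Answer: 4096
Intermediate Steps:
O(E, G) = 13*G + E*(E + G) (O(E, G) = E*(E + G) + 13*G = 13*G + E*(E + G))
(O(-3*(-4) + 2, 9) - 375)² = (((-3*(-4) + 2)² + 13*9 + (-3*(-4) + 2)*9) - 375)² = (((12 + 2)² + 117 + (12 + 2)*9) - 375)² = ((14² + 117 + 14*9) - 375)² = ((196 + 117 + 126) - 375)² = (439 - 375)² = 64² = 4096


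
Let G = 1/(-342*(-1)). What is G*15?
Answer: 5/114 ≈ 0.043860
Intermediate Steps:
G = 1/342 ≈ 0.0029240
G*15 = (1/342)*15 = 5/114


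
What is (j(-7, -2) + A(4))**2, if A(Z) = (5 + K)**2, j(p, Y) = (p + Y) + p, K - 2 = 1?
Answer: 2304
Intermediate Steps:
K = 3 (K = 2 + 1 = 3)
j(p, Y) = Y + 2*p (j(p, Y) = (Y + p) + p = Y + 2*p)
A(Z) = 64 (A(Z) = (5 + 3)**2 = 8**2 = 64)
(j(-7, -2) + A(4))**2 = ((-2 + 2*(-7)) + 64)**2 = ((-2 - 14) + 64)**2 = (-16 + 64)**2 = 48**2 = 2304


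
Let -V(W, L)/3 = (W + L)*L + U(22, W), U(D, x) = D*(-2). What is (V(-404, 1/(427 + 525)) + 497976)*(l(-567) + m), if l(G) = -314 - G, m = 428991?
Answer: 48444309002560083/226576 ≈ 2.1381e+11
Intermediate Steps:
U(D, x) = -2*D
V(W, L) = 132 - 3*L*(L + W) (V(W, L) = -3*((W + L)*L - 2*22) = -3*((L + W)*L - 44) = -3*(L*(L + W) - 44) = -3*(-44 + L*(L + W)) = 132 - 3*L*(L + W))
(V(-404, 1/(427 + 525)) + 497976)*(l(-567) + m) = ((132 - 3/(427 + 525)² - 3*(-404)/(427 + 525)) + 497976)*((-314 - 1*(-567)) + 428991) = ((132 - 3*(1/952)² - 3*(-404)/952) + 497976)*((-314 + 567) + 428991) = ((132 - 3*(1/952)² - 3*1/952*(-404)) + 497976)*(253 + 428991) = ((132 - 3*1/906304 + 303/238) + 497976)*429244 = ((132 - 3/906304 + 303/238) + 497976)*429244 = (120785949/906304 + 497976)*429244 = (451438426653/906304)*429244 = 48444309002560083/226576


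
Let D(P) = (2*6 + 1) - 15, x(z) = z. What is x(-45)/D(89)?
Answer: 45/2 ≈ 22.500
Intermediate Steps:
D(P) = -2 (D(P) = (12 + 1) - 15 = 13 - 15 = -2)
x(-45)/D(89) = -45/(-2) = -45*(-1/2) = 45/2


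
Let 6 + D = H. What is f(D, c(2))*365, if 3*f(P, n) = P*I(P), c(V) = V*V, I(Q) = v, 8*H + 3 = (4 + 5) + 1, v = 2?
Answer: -14965/12 ≈ -1247.1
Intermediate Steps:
H = 7/8 (H = -3/8 + ((4 + 5) + 1)/8 = -3/8 + (9 + 1)/8 = -3/8 + (1/8)*10 = -3/8 + 5/4 = 7/8 ≈ 0.87500)
I(Q) = 2
c(V) = V**2
D = -41/8 (D = -6 + 7/8 = -41/8 ≈ -5.1250)
f(P, n) = 2*P/3 (f(P, n) = (P*2)/3 = (2*P)/3 = 2*P/3)
f(D, c(2))*365 = ((2/3)*(-41/8))*365 = -41/12*365 = -14965/12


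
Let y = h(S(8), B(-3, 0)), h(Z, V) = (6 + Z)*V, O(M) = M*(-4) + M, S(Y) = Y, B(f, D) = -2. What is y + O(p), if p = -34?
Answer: 74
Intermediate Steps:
O(M) = -3*M (O(M) = -4*M + M = -3*M)
h(Z, V) = V*(6 + Z)
y = -28 (y = -2*(6 + 8) = -2*14 = -28)
y + O(p) = -28 - 3*(-34) = -28 + 102 = 74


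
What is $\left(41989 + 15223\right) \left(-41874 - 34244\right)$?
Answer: $-4354863016$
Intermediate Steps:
$\left(41989 + 15223\right) \left(-41874 - 34244\right) = 57212 \left(-76118\right) = -4354863016$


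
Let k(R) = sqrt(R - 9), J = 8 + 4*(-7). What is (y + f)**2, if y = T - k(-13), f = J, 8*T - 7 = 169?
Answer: (2 - I*sqrt(22))**2 ≈ -18.0 - 18.762*I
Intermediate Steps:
T = 22 (T = 7/8 + (1/8)*169 = 7/8 + 169/8 = 22)
J = -20 (J = 8 - 28 = -20)
k(R) = sqrt(-9 + R)
f = -20
y = 22 - I*sqrt(22) (y = 22 - sqrt(-9 - 13) = 22 - sqrt(-22) = 22 - I*sqrt(22) ≈ 22.0 - 4.6904*I)
(y + f)**2 = ((22 - I*sqrt(22)) - 20)**2 = (2 - I*sqrt(22))**2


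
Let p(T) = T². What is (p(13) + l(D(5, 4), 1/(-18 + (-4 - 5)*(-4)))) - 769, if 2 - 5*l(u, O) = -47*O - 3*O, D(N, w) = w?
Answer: -26957/45 ≈ -599.04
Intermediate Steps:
l(u, O) = ⅖ + 10*O (l(u, O) = ⅖ - (-47*O - 3*O)/5 = ⅖ - (-10)*O = ⅖ + 10*O)
(p(13) + l(D(5, 4), 1/(-18 + (-4 - 5)*(-4)))) - 769 = (13² + (⅖ + 10/(-18 + (-4 - 5)*(-4)))) - 769 = (169 + (⅖ + 10/(-18 - 9*(-4)))) - 769 = (169 + (⅖ + 10/(-18 + 36))) - 769 = (169 + (⅖ + 10/18)) - 769 = (169 + (⅖ + 10*(1/18))) - 769 = (169 + (⅖ + 5/9)) - 769 = (169 + 43/45) - 769 = 7648/45 - 769 = -26957/45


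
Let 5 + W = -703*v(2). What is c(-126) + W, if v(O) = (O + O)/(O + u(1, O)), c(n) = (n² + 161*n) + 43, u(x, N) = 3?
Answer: -24672/5 ≈ -4934.4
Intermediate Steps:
c(n) = 43 + n² + 161*n
v(O) = 2*O/(3 + O) (v(O) = (O + O)/(O + 3) = (2*O)/(3 + O) = 2*O/(3 + O))
W = -2837/5 (W = -5 - 1406*2/(3 + 2) = -5 - 1406*2/5 = -5 - 703*⅘ = -5 - 2812/5 = -2837/5 ≈ -567.40)
c(-126) + W = (43 + (-126)² + 161*(-126)) - 2837/5 = (43 + 15876 - 20286) - 2837/5 = -4367 - 2837/5 = -24672/5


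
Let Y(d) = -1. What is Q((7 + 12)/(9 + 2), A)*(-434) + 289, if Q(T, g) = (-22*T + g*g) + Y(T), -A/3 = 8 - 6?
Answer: 1591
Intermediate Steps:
A = -6 (A = -3*(8 - 6) = -3*2 = -6)
Q(T, g) = -1 + g² - 22*T (Q(T, g) = (-22*T + g*g) - 1 = (-22*T + g²) - 1 = (g² - 22*T) - 1 = -1 + g² - 22*T)
Q((7 + 12)/(9 + 2), A)*(-434) + 289 = (-1 + (-6)² - 22*(7 + 12)/(9 + 2))*(-434) + 289 = (-1 + 36 - 418/11)*(-434) + 289 = (-1 + 36 - 22*19/11)*(-434) + 289 = (-1 + 36 - 38)*(-434) + 289 = -3*(-434) + 289 = 1302 + 289 = 1591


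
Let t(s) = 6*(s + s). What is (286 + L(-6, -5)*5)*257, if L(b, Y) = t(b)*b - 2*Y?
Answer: 641472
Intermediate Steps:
t(s) = 12*s (t(s) = 6*(2*s) = 12*s)
L(b, Y) = -2*Y + 12*b² (L(b, Y) = (12*b)*b - 2*Y = 12*b² - 2*Y = -2*Y + 12*b²)
(286 + L(-6, -5)*5)*257 = (286 + (-2*(-5) + 12*(-6)²)*5)*257 = (286 + (10 + 12*36)*5)*257 = (286 + (10 + 432)*5)*257 = (286 + 442*5)*257 = (286 + 2210)*257 = 2496*257 = 641472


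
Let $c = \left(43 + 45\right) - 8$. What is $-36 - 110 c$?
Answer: $-8836$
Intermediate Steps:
$c = 80$ ($c = 88 - 8 = 80$)
$-36 - 110 c = -36 - 8800 = -8836$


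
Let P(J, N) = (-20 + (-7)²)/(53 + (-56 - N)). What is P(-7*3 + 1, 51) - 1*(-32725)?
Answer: 1767121/54 ≈ 32724.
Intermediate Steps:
P(J, N) = 29/(-3 - N) (P(J, N) = (-20 + 49)/(-3 - N) = 29/(-3 - N))
P(-7*3 + 1, 51) - 1*(-32725) = -29/(3 + 51) - 1*(-32725) = -29/54 + 32725 = 1767121/54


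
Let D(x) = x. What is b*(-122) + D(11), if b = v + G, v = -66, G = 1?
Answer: 7941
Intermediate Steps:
b = -65 (b = -66 + 1 = -65)
b*(-122) + D(11) = -65*(-122) + 11 = 7930 + 11 = 7941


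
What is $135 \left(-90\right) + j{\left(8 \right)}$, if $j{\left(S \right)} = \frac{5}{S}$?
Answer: $- \frac{97195}{8} \approx -12149.0$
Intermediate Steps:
$135 \left(-90\right) + j{\left(8 \right)} = 135 \left(-90\right) + \frac{5}{8} = -12150 + 5 \cdot \frac{1}{8} = -12150 + \frac{5}{8} = - \frac{97195}{8}$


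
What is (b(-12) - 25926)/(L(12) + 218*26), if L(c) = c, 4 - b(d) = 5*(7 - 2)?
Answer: -25947/5680 ≈ -4.5681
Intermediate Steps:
b(d) = -21 (b(d) = 4 - 5*(7 - 2) = 4 - 5*5 = 4 - 1*25 = 4 - 25 = -21)
(b(-12) - 25926)/(L(12) + 218*26) = (-21 - 25926)/(12 + 218*26) = -25947/(12 + 5668) = -25947/5680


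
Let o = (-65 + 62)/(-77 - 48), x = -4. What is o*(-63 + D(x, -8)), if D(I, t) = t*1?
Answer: -213/125 ≈ -1.7040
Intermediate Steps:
D(I, t) = t
o = 3/125 (o = -3/(-125) = -3*(-1/125) = 3/125 ≈ 0.024000)
o*(-63 + D(x, -8)) = 3*(-63 - 8)/125 = (3/125)*(-71) = -213/125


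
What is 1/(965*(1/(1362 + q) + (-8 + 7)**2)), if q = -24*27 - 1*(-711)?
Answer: 285/275218 ≈ 0.0010355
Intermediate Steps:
q = 63 (q = -648 + 711 = 63)
1/(965*(1/(1362 + q) + (-8 + 7)**2)) = 1/(965*(1/(1362 + 63) + (-8 + 7)**2)) = 1/(965*(1/1425 + (-1)**2)) = 1/(965*(1/1425 + 1)) = 1/(965*(1426/1425)) = 1/(275218/285) = 285/275218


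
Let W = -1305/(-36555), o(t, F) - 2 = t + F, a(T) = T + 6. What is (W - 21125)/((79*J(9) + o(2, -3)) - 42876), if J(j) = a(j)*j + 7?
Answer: 51481538/77148109 ≈ 0.66731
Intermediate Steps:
a(T) = 6 + T
o(t, F) = 2 + F + t (o(t, F) = 2 + (t + F) = 2 + (F + t) = 2 + F + t)
J(j) = 7 + j*(6 + j) (J(j) = (6 + j)*j + 7 = j*(6 + j) + 7 = 7 + j*(6 + j))
W = 87/2437 (W = -1305*(-1/36555) = 87/2437 ≈ 0.035700)
(W - 21125)/((79*J(9) + o(2, -3)) - 42876) = (87/2437 - 21125)/((79*(7 + 9*(6 + 9)) + (2 - 3 + 2)) - 42876) = -51481538/(2437*((79*(7 + 9*15) + 1) - 42876)) = -51481538/(2437*((79*(7 + 135) + 1) - 42876)) = -51481538/(2437*((79*142 + 1) - 42876)) = -51481538/(2437*((11218 + 1) - 42876)) = -51481538/(2437*(11219 - 42876)) = -51481538/2437/(-31657) = -51481538/2437*(-1/31657) = 51481538/77148109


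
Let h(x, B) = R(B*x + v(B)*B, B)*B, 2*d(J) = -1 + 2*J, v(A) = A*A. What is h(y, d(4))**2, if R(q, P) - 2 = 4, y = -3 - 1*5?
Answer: 441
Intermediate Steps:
v(A) = A**2
d(J) = -1/2 + J (d(J) = (-1 + 2*J)/2 = -1/2 + J)
y = -8 (y = -3 - 5 = -8)
R(q, P) = 6 (R(q, P) = 2 + 4 = 6)
h(x, B) = 6*B
h(y, d(4))**2 = (6*(-1/2 + 4))**2 = (6*(7/2))**2 = 21**2 = 441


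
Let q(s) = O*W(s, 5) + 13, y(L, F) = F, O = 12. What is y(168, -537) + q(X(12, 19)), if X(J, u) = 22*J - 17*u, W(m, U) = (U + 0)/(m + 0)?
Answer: -30976/59 ≈ -525.02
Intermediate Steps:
W(m, U) = U/m
X(J, u) = -17*u + 22*J
q(s) = 13 + 60/s (q(s) = 12*(5/s) + 13 = 60/s + 13 = 13 + 60/s)
y(168, -537) + q(X(12, 19)) = -537 + (13 + 60/(-17*19 + 22*12)) = -537 + (13 + 60/(-323 + 264)) = -537 + (13 + 60/(-59)) = -537 + (13 + 60*(-1/59)) = -537 + (13 - 60/59) = -537 + 707/59 = -30976/59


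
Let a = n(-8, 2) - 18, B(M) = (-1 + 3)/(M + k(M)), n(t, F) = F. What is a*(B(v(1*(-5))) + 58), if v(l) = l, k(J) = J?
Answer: -4624/5 ≈ -924.80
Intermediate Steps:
B(M) = 1/M (B(M) = (-1 + 3)/(M + M) = 2/((2*M)) = 2*(1/(2*M)) = 1/M)
a = -16 (a = 2 - 18 = -16)
a*(B(v(1*(-5))) + 58) = -16*(1/(1*(-5)) + 58) = -16*(1/(-5) + 58) = -16*(-⅕ + 58) = -16*289/5 = -4624/5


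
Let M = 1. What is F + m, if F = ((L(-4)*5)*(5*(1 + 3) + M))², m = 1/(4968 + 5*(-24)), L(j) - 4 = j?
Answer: 1/4848 ≈ 0.00020627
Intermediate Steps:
L(j) = 4 + j
m = 1/4848 (m = 1/(4968 - 120) = 1/4848 ≈ 0.00020627)
F = 0 (F = (((4 - 4)*5)*(5*(1 + 3) + 1))² = ((0*5)*(5*4 + 1))² = (0*(20 + 1))² = (0*21)² = 0² = 0)
F + m = 0 + 1/4848 = 1/4848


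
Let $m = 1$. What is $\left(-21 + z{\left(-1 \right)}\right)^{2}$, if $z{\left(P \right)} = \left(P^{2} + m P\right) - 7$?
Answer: $784$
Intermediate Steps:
$z{\left(P \right)} = -7 + P + P^{2}$ ($z{\left(P \right)} = \left(P^{2} + 1 P\right) - 7 = \left(P^{2} + P\right) - 7 = \left(P + P^{2}\right) - 7 = -7 + P + P^{2}$)
$\left(-21 + z{\left(-1 \right)}\right)^{2} = \left(-21 - \left(8 - 1\right)\right)^{2} = \left(-21 - 7\right)^{2} = \left(-28\right)^{2} = 784$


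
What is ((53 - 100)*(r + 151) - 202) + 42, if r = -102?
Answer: -2463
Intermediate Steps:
((53 - 100)*(r + 151) - 202) + 42 = ((53 - 100)*(-102 + 151) - 202) + 42 = (-47*49 - 202) + 42 = (-2303 - 202) + 42 = -2505 + 42 = -2463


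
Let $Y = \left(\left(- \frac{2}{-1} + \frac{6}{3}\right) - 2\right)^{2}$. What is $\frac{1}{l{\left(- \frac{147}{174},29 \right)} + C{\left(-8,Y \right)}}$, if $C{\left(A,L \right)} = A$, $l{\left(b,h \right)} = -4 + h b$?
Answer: $- \frac{2}{73} \approx -0.027397$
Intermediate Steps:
$l{\left(b,h \right)} = -4 + b h$
$Y = 4$ ($Y = \left(\left(\left(-2\right) \left(-1\right) + 6 \cdot \frac{1}{3}\right) - 2\right)^{2} = \left(\left(2 + 2\right) - 2\right)^{2} = \left(4 - 2\right)^{2} = 2^{2} = 4$)
$\frac{1}{l{\left(- \frac{147}{174},29 \right)} + C{\left(-8,Y \right)}} = \frac{1}{\left(-4 + - \frac{147}{174} \cdot 29\right) - 8} = \frac{1}{\left(-4 + \left(-147\right) \frac{1}{174} \cdot 29\right) - 8} = \frac{1}{\left(-4 - \frac{49}{2}\right) - 8} = \frac{1}{- \frac{57}{2} - 8} = \frac{1}{- \frac{73}{2}} = - \frac{2}{73}$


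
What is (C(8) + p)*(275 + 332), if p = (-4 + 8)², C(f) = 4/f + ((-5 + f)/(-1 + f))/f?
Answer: 562689/56 ≈ 10048.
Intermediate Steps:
C(f) = 4/f + (-5 + f)/(f*(-1 + f)) (C(f) = 4/f + ((-5 + f)/(-1 + f))/f = 4/f + (-5 + f)/(f*(-1 + f)))
p = 16 (p = 4² = 16)
(C(8) + p)*(275 + 332) = ((-9 + 5*8)/(8*(-1 + 8)) + 16)*(275 + 332) = ((⅛)*(-9 + 40)/7 + 16)*607 = ((⅛)*(⅐)*31 + 16)*607 = (31/56 + 16)*607 = (927/56)*607 = 562689/56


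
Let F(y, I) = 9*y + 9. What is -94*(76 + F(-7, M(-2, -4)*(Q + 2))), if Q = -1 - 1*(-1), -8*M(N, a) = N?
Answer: -2068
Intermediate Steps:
M(N, a) = -N/8
Q = 0 (Q = -1 + 1 = 0)
F(y, I) = 9 + 9*y
-94*(76 + F(-7, M(-2, -4)*(Q + 2))) = -94*(76 + (9 + 9*(-7))) = -94*(76 + (9 - 63)) = -94*(76 - 54) = -94*22 = -2068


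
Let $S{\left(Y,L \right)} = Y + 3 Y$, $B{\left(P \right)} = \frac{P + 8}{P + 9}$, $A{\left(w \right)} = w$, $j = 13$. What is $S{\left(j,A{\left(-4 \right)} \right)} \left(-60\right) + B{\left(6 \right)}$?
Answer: $- \frac{46786}{15} \approx -3119.1$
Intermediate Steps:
$B{\left(P \right)} = \frac{8 + P}{9 + P}$
$S{\left(Y,L \right)} = 4 Y$
$S{\left(j,A{\left(-4 \right)} \right)} \left(-60\right) + B{\left(6 \right)} = 4 \cdot 13 \left(-60\right) + \frac{8 + 6}{9 + 6} = 52 \left(-60\right) + \frac{1}{15} \cdot 14 = -3120 + \frac{1}{15} \cdot 14 = -3120 + \frac{14}{15} = - \frac{46786}{15}$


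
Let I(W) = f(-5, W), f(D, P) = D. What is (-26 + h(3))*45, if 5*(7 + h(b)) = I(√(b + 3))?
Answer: -1530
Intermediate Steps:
I(W) = -5
h(b) = -8 (h(b) = -7 + (⅕)*(-5) = -7 - 1 = -8)
(-26 + h(3))*45 = (-26 - 8)*45 = -34*45 = -1530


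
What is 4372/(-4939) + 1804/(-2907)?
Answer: -21619360/14357673 ≈ -1.5058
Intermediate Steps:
4372/(-4939) + 1804/(-2907) = 4372*(-1/4939) + 1804*(-1/2907) = -4372/4939 - 1804/2907 = -21619360/14357673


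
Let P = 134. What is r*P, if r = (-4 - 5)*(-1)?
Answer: 1206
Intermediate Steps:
r = 9 (r = -9*(-1) = 9)
r*P = 9*134 = 1206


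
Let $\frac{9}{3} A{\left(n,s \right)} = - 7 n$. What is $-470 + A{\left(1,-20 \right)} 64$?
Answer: $- \frac{1858}{3} \approx -619.33$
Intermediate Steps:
$A{\left(n,s \right)} = - \frac{7 n}{3}$ ($A{\left(n,s \right)} = \frac{\left(-7\right) n}{3} = - \frac{7 n}{3}$)
$-470 + A{\left(1,-20 \right)} 64 = -470 + \left(- \frac{7}{3}\right) 1 \cdot 64 = -470 - \frac{448}{3} = - \frac{1858}{3}$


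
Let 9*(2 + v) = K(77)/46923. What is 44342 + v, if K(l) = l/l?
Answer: 18725092381/422307 ≈ 44340.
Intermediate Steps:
K(l) = 1
v = -844613/422307 (v = -2 + (1/46923)/9 = -2 + (1*(1/46923))/9 = -2 + (⅑)*(1/46923) = -2 + 1/422307 = -844613/422307 ≈ -2.0000)
44342 + v = 44342 - 844613/422307 = 18725092381/422307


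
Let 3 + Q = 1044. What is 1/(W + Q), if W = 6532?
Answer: 1/7573 ≈ 0.00013205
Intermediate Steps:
Q = 1041 (Q = -3 + 1044 = 1041)
1/(W + Q) = 1/(6532 + 1041) = 1/7573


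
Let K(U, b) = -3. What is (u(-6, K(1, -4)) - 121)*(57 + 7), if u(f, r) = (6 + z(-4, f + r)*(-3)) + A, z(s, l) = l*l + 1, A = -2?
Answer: -23232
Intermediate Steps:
z(s, l) = 1 + l² (z(s, l) = l² + 1 = 1 + l²)
u(f, r) = 1 - 3*(f + r)² (u(f, r) = (6 + (1 + (f + r)²)*(-3)) - 2 = (6 + (-3 - 3*(f + r)²)) - 2 = (3 - 3*(f + r)²) - 2 = 1 - 3*(f + r)²)
(u(-6, K(1, -4)) - 121)*(57 + 7) = ((1 - 3*(-6 - 3)²) - 121)*(57 + 7) = ((1 - 3*(-9)²) - 121)*64 = ((1 - 3*81) - 121)*64 = ((1 - 243) - 121)*64 = (-242 - 121)*64 = -363*64 = -23232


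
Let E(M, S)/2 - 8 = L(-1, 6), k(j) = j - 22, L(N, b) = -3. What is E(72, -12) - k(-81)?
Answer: 113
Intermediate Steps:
k(j) = -22 + j
E(M, S) = 10 (E(M, S) = 16 + 2*(-3) = 16 - 6 = 10)
E(72, -12) - k(-81) = 10 - (-22 - 81) = 10 - 1*(-103) = 10 + 103 = 113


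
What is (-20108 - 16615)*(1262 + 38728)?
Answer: -1468552770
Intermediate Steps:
(-20108 - 16615)*(1262 + 38728) = -36723*39990 = -1468552770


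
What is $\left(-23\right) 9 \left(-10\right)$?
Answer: $2070$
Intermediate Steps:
$\left(-23\right) 9 \left(-10\right) = \left(-207\right) \left(-10\right) = 2070$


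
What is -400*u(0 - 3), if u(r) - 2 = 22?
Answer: -9600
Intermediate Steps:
u(r) = 24 (u(r) = 2 + 22 = 24)
-400*u(0 - 3) = -400*24 = -9600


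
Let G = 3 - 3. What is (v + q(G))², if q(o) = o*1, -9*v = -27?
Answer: 9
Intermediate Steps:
v = 3 (v = -⅑*(-27) = 3)
G = 0
q(o) = o
(v + q(G))² = (3 + 0)² = 3² = 9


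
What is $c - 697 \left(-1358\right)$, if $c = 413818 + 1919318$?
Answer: $3279662$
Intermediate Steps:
$c = 2333136$
$c - 697 \left(-1358\right) = 2333136 - 697 \left(-1358\right) = 2333136 - -946526 = 2333136 + 946526 = 3279662$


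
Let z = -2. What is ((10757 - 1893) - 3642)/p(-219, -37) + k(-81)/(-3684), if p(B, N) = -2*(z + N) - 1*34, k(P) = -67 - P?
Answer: 1202327/10131 ≈ 118.68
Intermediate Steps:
p(B, N) = -30 - 2*N (p(B, N) = -2*(-2 + N) - 1*34 = (4 - 2*N) - 34 = -30 - 2*N)
((10757 - 1893) - 3642)/p(-219, -37) + k(-81)/(-3684) = ((10757 - 1893) - 3642)/(-30 - 2*(-37)) + (-67 - 1*(-81))/(-3684) = (8864 - 3642)/(-30 + 74) + (-67 + 81)*(-1/3684) = 5222/44 + 14*(-1/3684) = 5222*(1/44) - 7/1842 = 2611/22 - 7/1842 = 1202327/10131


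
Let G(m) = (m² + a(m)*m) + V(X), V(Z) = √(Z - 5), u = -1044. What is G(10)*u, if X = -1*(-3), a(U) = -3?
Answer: -73080 - 1044*I*√2 ≈ -73080.0 - 1476.4*I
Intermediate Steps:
X = 3
V(Z) = √(-5 + Z)
G(m) = m² - 3*m + I*√2 (G(m) = (m² - 3*m) + √(-5 + 3) = (m² - 3*m) + √(-2) = (m² - 3*m) + I*√2 = m² - 3*m + I*√2)
G(10)*u = (10² - 3*10 + I*√2)*(-1044) = (100 - 30 + I*√2)*(-1044) = (70 + I*√2)*(-1044) = -73080 - 1044*I*√2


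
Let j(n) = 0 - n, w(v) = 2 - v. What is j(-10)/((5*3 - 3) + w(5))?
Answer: 10/9 ≈ 1.1111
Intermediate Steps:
j(n) = -n
j(-10)/((5*3 - 3) + w(5)) = (-1*(-10))/((5*3 - 3) + (2 - 1*5)) = 10/((15 - 3) + (2 - 5)) = 10/(12 - 3) = 10/9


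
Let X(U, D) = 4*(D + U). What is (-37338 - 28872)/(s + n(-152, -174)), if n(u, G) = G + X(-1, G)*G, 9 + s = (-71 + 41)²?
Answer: -22070/40839 ≈ -0.54041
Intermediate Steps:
X(U, D) = 4*D + 4*U
s = 891 (s = -9 + (-71 + 41)² = -9 + (-30)² = -9 + 900 = 891)
n(u, G) = G + G*(-4 + 4*G) (n(u, G) = G + (4*G + 4*(-1))*G = G + (4*G - 4)*G = G + (-4 + 4*G)*G = G + G*(-4 + 4*G))
(-37338 - 28872)/(s + n(-152, -174)) = (-37338 - 28872)/(891 - 174*(-3 + 4*(-174))) = -66210/(891 - 174*(-3 - 696)) = -66210/(891 - 174*(-699)) = -66210/(891 + 121626) = -66210/122517 = -66210*1/122517 = -22070/40839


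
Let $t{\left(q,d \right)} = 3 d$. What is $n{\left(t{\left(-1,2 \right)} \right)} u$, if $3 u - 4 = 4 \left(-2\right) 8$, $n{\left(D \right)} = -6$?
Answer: $120$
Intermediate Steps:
$u = -20$ ($u = \frac{4}{3} + \frac{4 \left(-2\right) 8}{3} = \frac{4}{3} + \frac{\left(-8\right) 8}{3} = \frac{4}{3} + \frac{1}{3} \left(-64\right) = \frac{4}{3} - \frac{64}{3} = -20$)
$n{\left(t{\left(-1,2 \right)} \right)} u = \left(-6\right) \left(-20\right) = 120$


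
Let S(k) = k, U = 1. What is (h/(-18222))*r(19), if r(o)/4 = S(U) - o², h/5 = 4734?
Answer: 5680800/3037 ≈ 1870.5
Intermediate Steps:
h = 23670 (h = 5*4734 = 23670)
r(o) = 4 - 4*o² (r(o) = 4*(1 - o²) = 4 - 4*o²)
(h/(-18222))*r(19) = (23670/(-18222))*(4 - 4*19²) = (23670*(-1/18222))*(4 - 4*361) = -3945*(4 - 1444)/3037 = -3945/3037*(-1440) = 5680800/3037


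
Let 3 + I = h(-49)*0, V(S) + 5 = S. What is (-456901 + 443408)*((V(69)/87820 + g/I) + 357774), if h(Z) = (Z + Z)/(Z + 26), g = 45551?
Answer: -304465663779029/65865 ≈ -4.6226e+9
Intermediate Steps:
V(S) = -5 + S
h(Z) = 2*Z/(26 + Z) (h(Z) = (2*Z)/(26 + Z) = 2*Z/(26 + Z))
I = -3 (I = -3 + (2*(-49)/(26 - 49))*0 = -3 + (2*(-49)/(-23))*0 = -3 + (2*(-49)*(-1/23))*0 = -3 + (98/23)*0 = -3 + 0 = -3)
(-456901 + 443408)*((V(69)/87820 + g/I) + 357774) = (-456901 + 443408)*(((-5 + 69)/87820 + 45551/(-3)) + 357774) = -13493*((64*(1/87820) + 45551*(-⅓)) + 357774) = -13493*((16/21955 - 45551/3) + 357774) = -13493*(-1000072157/65865 + 357774) = -13493*22564712353/65865 = -304465663779029/65865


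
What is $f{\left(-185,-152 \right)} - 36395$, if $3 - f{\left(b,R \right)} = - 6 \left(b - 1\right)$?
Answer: $-37508$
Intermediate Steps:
$f{\left(b,R \right)} = -3 + 6 b$ ($f{\left(b,R \right)} = 3 - - 6 \left(b - 1\right) = 3 - - 6 \left(-1 + b\right) = 3 - \left(6 - 6 b\right) = 3 + \left(-6 + 6 b\right) = -3 + 6 b$)
$f{\left(-185,-152 \right)} - 36395 = \left(-3 + 6 \left(-185\right)\right) - 36395 = \left(-3 - 1110\right) - 36395 = -1113 - 36395 = -37508$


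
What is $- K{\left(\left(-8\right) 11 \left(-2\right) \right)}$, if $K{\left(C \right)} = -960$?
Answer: $960$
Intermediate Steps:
$- K{\left(\left(-8\right) 11 \left(-2\right) \right)} = \left(-1\right) \left(-960\right) = 960$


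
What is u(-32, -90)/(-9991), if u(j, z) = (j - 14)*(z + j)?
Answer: -5612/9991 ≈ -0.56171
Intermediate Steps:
u(j, z) = (-14 + j)*(j + z)
u(-32, -90)/(-9991) = ((-32)**2 - 14*(-32) - 14*(-90) - 32*(-90))/(-9991) = (1024 + 448 + 1260 + 2880)*(-1/9991) = 5612*(-1/9991) = -5612/9991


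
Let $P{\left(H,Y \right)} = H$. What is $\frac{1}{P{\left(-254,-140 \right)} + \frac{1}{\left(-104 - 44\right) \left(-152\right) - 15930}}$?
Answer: $- \frac{6566}{1667763} \approx -0.003937$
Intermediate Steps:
$\frac{1}{P{\left(-254,-140 \right)} + \frac{1}{\left(-104 - 44\right) \left(-152\right) - 15930}} = \frac{1}{-254 + \frac{1}{\left(-104 - 44\right) \left(-152\right) - 15930}} = \frac{1}{-254 + \frac{1}{\left(-148\right) \left(-152\right) - 15930}} = \frac{1}{-254 + \frac{1}{22496 - 15930}} = \frac{1}{-254 + \frac{1}{6566}} = \frac{1}{- \frac{1667763}{6566}} = - \frac{6566}{1667763}$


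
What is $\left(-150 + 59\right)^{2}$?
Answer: $8281$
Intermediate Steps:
$\left(-150 + 59\right)^{2} = \left(-91\right)^{2} = 8281$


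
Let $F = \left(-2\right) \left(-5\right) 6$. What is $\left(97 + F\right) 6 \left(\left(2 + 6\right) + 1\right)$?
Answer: $8478$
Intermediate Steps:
$F = 60$ ($F = 10 \cdot 6 = 60$)
$\left(97 + F\right) 6 \left(\left(2 + 6\right) + 1\right) = \left(97 + 60\right) 6 \left(\left(2 + 6\right) + 1\right) = 157 \cdot 6 \left(8 + 1\right) = 157 \cdot 6 \cdot 9 = 157 \cdot 54 = 8478$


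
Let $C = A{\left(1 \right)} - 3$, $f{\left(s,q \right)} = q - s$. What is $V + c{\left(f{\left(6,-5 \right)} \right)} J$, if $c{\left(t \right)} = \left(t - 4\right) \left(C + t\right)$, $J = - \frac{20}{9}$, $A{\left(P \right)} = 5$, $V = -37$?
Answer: $-337$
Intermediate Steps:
$J = - \frac{20}{9}$ ($J = \left(-20\right) \frac{1}{9} = - \frac{20}{9} \approx -2.2222$)
$C = 2$ ($C = 5 - 3 = 2$)
$c{\left(t \right)} = \left(-4 + t\right) \left(2 + t\right)$ ($c{\left(t \right)} = \left(t - 4\right) \left(2 + t\right) = \left(-4 + t\right) \left(2 + t\right)$)
$V + c{\left(f{\left(6,-5 \right)} \right)} J = -37 + \left(-8 + \left(-5 - 6\right)^{2} - 2 \left(-5 - 6\right)\right) \left(- \frac{20}{9}\right) = -37 + \left(-8 + \left(-11\right)^{2} - -22\right) \left(- \frac{20}{9}\right) = -37 + \left(-8 + 121 + 22\right) \left(- \frac{20}{9}\right) = -37 + 135 \left(- \frac{20}{9}\right) = -37 - 300 = -337$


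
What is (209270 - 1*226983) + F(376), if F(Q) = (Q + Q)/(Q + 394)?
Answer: -6819129/385 ≈ -17712.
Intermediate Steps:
F(Q) = 2*Q/(394 + Q) (F(Q) = (2*Q)/(394 + Q) = 2*Q/(394 + Q))
(209270 - 1*226983) + F(376) = (209270 - 1*226983) + 2*376/(394 + 376) = (209270 - 226983) + 2*376/770 = -17713 + 2*376*(1/770) = -17713 + 376/385 = -6819129/385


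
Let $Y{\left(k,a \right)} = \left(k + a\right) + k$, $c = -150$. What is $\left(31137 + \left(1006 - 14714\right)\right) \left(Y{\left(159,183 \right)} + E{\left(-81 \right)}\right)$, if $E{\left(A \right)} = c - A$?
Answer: $7529328$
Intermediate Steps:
$Y{\left(k,a \right)} = a + 2 k$ ($Y{\left(k,a \right)} = \left(a + k\right) + k = a + 2 k$)
$E{\left(A \right)} = -150 - A$
$\left(31137 + \left(1006 - 14714\right)\right) \left(Y{\left(159,183 \right)} + E{\left(-81 \right)}\right) = \left(31137 + \left(1006 - 14714\right)\right) \left(\left(183 + 2 \cdot 159\right) - 69\right) = \left(31137 - 13708\right) \left(\left(183 + 318\right) + \left(-150 + 81\right)\right) = 17429 \left(501 - 69\right) = 17429 \cdot 432 = 7529328$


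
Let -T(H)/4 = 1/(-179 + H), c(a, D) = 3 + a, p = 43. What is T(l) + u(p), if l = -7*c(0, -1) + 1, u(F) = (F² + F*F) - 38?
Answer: 728344/199 ≈ 3660.0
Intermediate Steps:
u(F) = -38 + 2*F² (u(F) = (F² + F²) - 38 = 2*F² - 38 = -38 + 2*F²)
l = -20 (l = -7*(3 + 0) + 1 = -7*3 + 1 = -21 + 1 = -20)
T(H) = -4/(-179 + H)
T(l) + u(p) = -4/(-179 - 20) + (-38 + 2*43²) = -4/(-199) + (-38 + 2*1849) = -4*(-1/199) + (-38 + 3698) = 4/199 + 3660 = 728344/199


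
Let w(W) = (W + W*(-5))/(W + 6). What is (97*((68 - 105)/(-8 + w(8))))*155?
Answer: 3894065/72 ≈ 54084.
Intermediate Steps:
w(W) = -4*W/(6 + W) (w(W) = (W - 5*W)/(6 + W) = (-4*W)/(6 + W) = -4*W/(6 + W))
(97*((68 - 105)/(-8 + w(8))))*155 = (97*((68 - 105)/(-8 - 4*8/(6 + 8))))*155 = (97*(-37/(-8 - 4*8/14)))*155 = (97*(-37/(-8 - 4*8*1/14)))*155 = (97*(-37/(-8 - 16/7)))*155 = (97*(-37/(-72/7)))*155 = (97*(-37*(-7/72)))*155 = (97*(259/72))*155 = (25123/72)*155 = 3894065/72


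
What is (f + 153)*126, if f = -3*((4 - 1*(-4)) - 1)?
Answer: 16632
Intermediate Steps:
f = -21 (f = -3*((4 + 4) - 1) = -3*(8 - 1) = -3*7 = -21)
(f + 153)*126 = (-21 + 153)*126 = 132*126 = 16632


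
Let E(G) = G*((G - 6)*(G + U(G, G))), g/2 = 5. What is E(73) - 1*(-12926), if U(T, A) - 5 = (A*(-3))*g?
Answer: -10316866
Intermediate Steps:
g = 10 (g = 2*5 = 10)
U(T, A) = 5 - 30*A (U(T, A) = 5 + (A*(-3))*10 = 5 - 3*A*10 = 5 - 30*A)
E(G) = G*(-6 + G)*(5 - 29*G) (E(G) = G*((G - 6)*(G + (5 - 30*G))) = G*((-6 + G)*(5 - 29*G)) = G*(-6 + G)*(5 - 29*G))
E(73) - 1*(-12926) = 73*(-30 - 29*73² + 179*73) - 1*(-12926) = 73*(-30 - 29*5329 + 13067) + 12926 = 73*(-30 - 154541 + 13067) + 12926 = 73*(-141504) + 12926 = -10329792 + 12926 = -10316866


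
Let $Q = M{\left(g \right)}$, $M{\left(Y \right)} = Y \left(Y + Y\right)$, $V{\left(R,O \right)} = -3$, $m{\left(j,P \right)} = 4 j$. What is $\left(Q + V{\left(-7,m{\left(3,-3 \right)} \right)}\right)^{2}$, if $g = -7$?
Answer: $9025$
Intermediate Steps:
$M{\left(Y \right)} = 2 Y^{2}$ ($M{\left(Y \right)} = Y 2 Y = 2 Y^{2}$)
$Q = 98$ ($Q = 2 \left(-7\right)^{2} = 2 \cdot 49 = 98$)
$\left(Q + V{\left(-7,m{\left(3,-3 \right)} \right)}\right)^{2} = \left(98 - 3\right)^{2} = 95^{2} = 9025$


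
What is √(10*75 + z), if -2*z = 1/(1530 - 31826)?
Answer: √172096431787/15148 ≈ 27.386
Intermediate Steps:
z = 1/60592 (z = -1/(2*(1530 - 31826)) = -½/(-30296) = -½*(-1/30296) = 1/60592 ≈ 1.6504e-5)
√(10*75 + z) = √(10*75 + 1/60592) = √(750 + 1/60592) = √(45444001/60592) = √172096431787/15148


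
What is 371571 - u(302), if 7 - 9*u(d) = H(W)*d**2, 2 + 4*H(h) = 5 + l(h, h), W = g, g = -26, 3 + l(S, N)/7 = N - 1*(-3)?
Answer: -245749/3 ≈ -81916.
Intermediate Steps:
l(S, N) = 7*N (l(S, N) = -21 + 7*(N - 1*(-3)) = -21 + 7*(N + 3) = -21 + 7*(3 + N) = -21 + (21 + 7*N) = 7*N)
W = -26
H(h) = 3/4 + 7*h/4 (H(h) = -1/2 + (5 + 7*h)/4 = -1/2 + (5/4 + 7*h/4) = 3/4 + 7*h/4)
u(d) = 7/9 + 179*d**2/36 (u(d) = 7/9 - (3/4 + (7/4)*(-26))*d**2/9 = 7/9 - (3/4 - 91/2)*d**2/9 = 7/9 - (-179)*d**2/36 = 7/9 + 179*d**2/36)
371571 - u(302) = 371571 - (7/9 + (179/36)*302**2) = 371571 - (7/9 + (179/36)*91204) = 371571 - (7/9 + 4081379/9) = 371571 - 1*1360462/3 = 371571 - 1360462/3 = -245749/3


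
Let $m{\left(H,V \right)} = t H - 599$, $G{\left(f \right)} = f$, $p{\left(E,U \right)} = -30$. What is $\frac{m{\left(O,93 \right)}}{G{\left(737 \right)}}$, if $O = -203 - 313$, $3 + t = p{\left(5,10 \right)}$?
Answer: $\frac{16429}{737} \approx 22.292$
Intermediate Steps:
$t = -33$ ($t = -3 - 30 = -33$)
$O = -516$
$m{\left(H,V \right)} = -599 - 33 H$ ($m{\left(H,V \right)} = - 33 H - 599 = -599 - 33 H$)
$\frac{m{\left(O,93 \right)}}{G{\left(737 \right)}} = \frac{-599 - -17028}{737} = \left(-599 + 17028\right) \frac{1}{737} = 16429 \cdot \frac{1}{737} = \frac{16429}{737}$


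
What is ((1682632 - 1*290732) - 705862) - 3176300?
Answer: -2490262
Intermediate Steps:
((1682632 - 1*290732) - 705862) - 3176300 = ((1682632 - 290732) - 705862) - 3176300 = (1391900 - 705862) - 3176300 = 686038 - 3176300 = -2490262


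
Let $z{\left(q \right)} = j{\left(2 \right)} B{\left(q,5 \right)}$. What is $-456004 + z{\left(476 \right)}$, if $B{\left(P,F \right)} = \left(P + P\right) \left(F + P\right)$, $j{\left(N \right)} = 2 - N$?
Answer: $-456004$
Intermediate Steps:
$B{\left(P,F \right)} = 2 P \left(F + P\right)$
$z{\left(q \right)} = 0$ ($z{\left(q \right)} = \left(2 - 2\right) 2 q \left(5 + q\right) = 0 \cdot 2 q \left(5 + q\right) = 0$)
$-456004 + z{\left(476 \right)} = -456004 + 0 = -456004$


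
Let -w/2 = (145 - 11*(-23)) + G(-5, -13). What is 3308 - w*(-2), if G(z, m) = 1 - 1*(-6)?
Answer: 1688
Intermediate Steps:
G(z, m) = 7 (G(z, m) = 1 + 6 = 7)
w = -810 (w = -2*((145 - 11*(-23)) + 7) = -2*((145 + 253) + 7) = -2*(398 + 7) = -2*405 = -810)
3308 - w*(-2) = 3308 - (-810)*(-2) = 3308 - 1*1620 = 3308 - 1620 = 1688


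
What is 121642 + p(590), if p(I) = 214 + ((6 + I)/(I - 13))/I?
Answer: 20741719338/170215 ≈ 1.2186e+5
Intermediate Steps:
p(I) = 214 + (6 + I)/(I*(-13 + I)) (p(I) = 214 + ((6 + I)/(-13 + I))/I = 214 + (6 + I)/(I*(-13 + I)))
121642 + p(590) = 121642 + (6 - 2781*590 + 214*590**2)/(590*(-13 + 590)) = 121642 + (1/590)*(6 - 1640790 + 214*348100)/577 = 121642 + (1/590)*(1/577)*(6 - 1640790 + 74493400) = 121642 + (1/590)*(1/577)*72852616 = 121642 + 36426308/170215 = 20741719338/170215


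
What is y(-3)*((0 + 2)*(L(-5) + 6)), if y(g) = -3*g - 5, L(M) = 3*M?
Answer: -72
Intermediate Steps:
y(g) = -5 - 3*g
y(-3)*((0 + 2)*(L(-5) + 6)) = (-5 - 3*(-3))*((0 + 2)*(3*(-5) + 6)) = (-5 + 9)*(2*(-15 + 6)) = 4*(2*(-9)) = 4*(-18) = -72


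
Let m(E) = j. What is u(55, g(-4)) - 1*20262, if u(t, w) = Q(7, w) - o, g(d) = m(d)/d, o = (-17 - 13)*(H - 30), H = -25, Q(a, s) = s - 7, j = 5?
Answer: -87681/4 ≈ -21920.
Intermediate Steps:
Q(a, s) = -7 + s
m(E) = 5
o = 1650 (o = (-17 - 13)*(-25 - 30) = -30*(-55) = 1650)
g(d) = 5/d
u(t, w) = -1657 + w (u(t, w) = (-7 + w) - 1*1650 = (-7 + w) - 1650 = -1657 + w)
u(55, g(-4)) - 1*20262 = (-1657 + 5/(-4)) - 1*20262 = (-1657 + 5*(-¼)) - 20262 = (-1657 - 5/4) - 20262 = -6633/4 - 20262 = -87681/4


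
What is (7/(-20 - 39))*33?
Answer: -231/59 ≈ -3.9153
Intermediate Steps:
(7/(-20 - 39))*33 = (7/(-59))*33 = -1/59*7*33 = -7/59*33 = -231/59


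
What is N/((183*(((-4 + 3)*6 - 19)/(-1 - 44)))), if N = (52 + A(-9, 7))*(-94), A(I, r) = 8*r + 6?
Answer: -32148/305 ≈ -105.40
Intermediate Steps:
A(I, r) = 6 + 8*r
N = -10716 (N = (52 + (6 + 8*7))*(-94) = (52 + (6 + 56))*(-94) = (52 + 62)*(-94) = 114*(-94) = -10716)
N/((183*(((-4 + 3)*6 - 19)/(-1 - 44)))) = -10716*(-1 - 44)/(183*((-4 + 3)*6 - 19)) = -10716*(-15/(61*(-1*6 - 19))) = -10716*(-15/(61*(-6 - 19))) = -10716/(183*(-25*(-1/45))) = -10716/(183*(5/9)) = -10716/305/3 = -10716*3/305 = -32148/305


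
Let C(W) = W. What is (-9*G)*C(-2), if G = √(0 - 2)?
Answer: 18*I*√2 ≈ 25.456*I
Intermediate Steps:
G = I*√2 (G = √(-2) = I*√2 ≈ 1.4142*I)
(-9*G)*C(-2) = -9*I*√2*(-2) = 18*I*√2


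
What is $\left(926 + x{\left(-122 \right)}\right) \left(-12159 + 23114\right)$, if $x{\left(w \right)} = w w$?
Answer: $173198550$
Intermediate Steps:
$x{\left(w \right)} = w^{2}$
$\left(926 + x{\left(-122 \right)}\right) \left(-12159 + 23114\right) = \left(926 + \left(-122\right)^{2}\right) \left(-12159 + 23114\right) = \left(926 + 14884\right) 10955 = 15810 \cdot 10955 = 173198550$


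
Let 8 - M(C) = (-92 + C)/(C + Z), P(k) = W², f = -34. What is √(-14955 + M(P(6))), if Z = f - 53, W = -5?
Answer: I*√57460422/62 ≈ 122.26*I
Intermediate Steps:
P(k) = 25 (P(k) = (-5)² = 25)
Z = -87 (Z = -34 - 53 = -87)
M(C) = 8 - (-92 + C)/(-87 + C) (M(C) = 8 - (-92 + C)/(C - 87) = 8 - (-92 + C)/(-87 + C))
√(-14955 + M(P(6))) = √(-14955 + (-604 + 7*25)/(-87 + 25)) = √(-14955 + (-604 + 175)/(-62)) = √(-14955 - 1/62*(-429)) = √(-14955 + 429/62) = √(-926781/62) = I*√57460422/62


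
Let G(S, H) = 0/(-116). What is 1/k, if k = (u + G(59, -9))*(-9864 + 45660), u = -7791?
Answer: -1/278886636 ≈ -3.5857e-9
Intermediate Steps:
G(S, H) = 0 (G(S, H) = 0*(-1/116) = 0)
k = -278886636 (k = (-7791 + 0)*(-9864 + 45660) = -7791*35796 = -278886636)
1/k = 1/(-278886636) = -1/278886636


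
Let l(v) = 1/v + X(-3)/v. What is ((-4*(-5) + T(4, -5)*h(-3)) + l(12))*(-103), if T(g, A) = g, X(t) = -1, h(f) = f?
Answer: -824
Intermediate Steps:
l(v) = 0 (l(v) = 1/v - 1/v = 0)
((-4*(-5) + T(4, -5)*h(-3)) + l(12))*(-103) = ((-4*(-5) + 4*(-3)) + 0)*(-103) = ((20 - 12) + 0)*(-103) = (8 + 0)*(-103) = 8*(-103) = -824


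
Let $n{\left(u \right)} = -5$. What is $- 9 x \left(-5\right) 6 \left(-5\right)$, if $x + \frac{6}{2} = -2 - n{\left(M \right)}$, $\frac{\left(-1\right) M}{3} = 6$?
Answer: $0$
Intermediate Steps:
$M = -18$ ($M = \left(-3\right) 6 = -18$)
$x = 0$ ($x = -3 - -3 = -3 + \left(-2 + 5\right) = -3 + 3 = 0$)
$- 9 x \left(-5\right) 6 \left(-5\right) = \left(-9\right) 0 \left(-5\right) 6 \left(-5\right) = 0 \left(\left(-30\right) \left(-5\right)\right) = 0 \cdot 150 = 0$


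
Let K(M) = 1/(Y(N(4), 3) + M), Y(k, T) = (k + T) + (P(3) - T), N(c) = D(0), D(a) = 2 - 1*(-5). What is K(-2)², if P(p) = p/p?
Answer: 1/36 ≈ 0.027778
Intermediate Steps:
P(p) = 1
D(a) = 7 (D(a) = 2 + 5 = 7)
N(c) = 7
Y(k, T) = 1 + k (Y(k, T) = (k + T) + (1 - T) = (T + k) + (1 - T) = 1 + k)
K(M) = 1/(8 + M) (K(M) = 1/((1 + 7) + M) = 1/(8 + M))
K(-2)² = (1/(8 - 2))² = (1/6)² = (⅙)² = 1/36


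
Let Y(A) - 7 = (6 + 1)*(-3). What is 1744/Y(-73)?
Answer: -872/7 ≈ -124.57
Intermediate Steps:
Y(A) = -14 (Y(A) = 7 + (6 + 1)*(-3) = 7 + 7*(-3) = 7 - 21 = -14)
1744/Y(-73) = 1744/(-14) = 1744*(-1/14) = -872/7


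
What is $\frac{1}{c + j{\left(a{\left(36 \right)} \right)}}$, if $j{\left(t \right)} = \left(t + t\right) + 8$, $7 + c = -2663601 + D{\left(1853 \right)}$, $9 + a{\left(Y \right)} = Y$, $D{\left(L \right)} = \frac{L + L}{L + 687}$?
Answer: $- \frac{1270}{3382701567} \approx -3.7544 \cdot 10^{-7}$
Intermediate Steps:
$D{\left(L \right)} = \frac{2 L}{687 + L}$
$a{\left(Y \right)} = -9 + Y$
$c = - \frac{3382780307}{1270}$ ($c = -7 - \left(2663601 - \frac{3706}{687 + 1853}\right) = -7 - \left(2663601 - \frac{3706}{2540}\right) = -7 - \left(2663601 - \frac{1853}{1270}\right) = -7 + \left(-2663601 + \frac{1853}{1270}\right) = -7 - \frac{3382771417}{1270} = - \frac{3382780307}{1270} \approx -2.6636 \cdot 10^{6}$)
$j{\left(t \right)} = 8 + 2 t$ ($j{\left(t \right)} = 2 t + 8 = 8 + 2 t$)
$\frac{1}{c + j{\left(a{\left(36 \right)} \right)}} = \frac{1}{- \frac{3382780307}{1270} + \left(8 + 2 \left(-9 + 36\right)\right)} = \frac{1}{- \frac{3382780307}{1270} + \left(8 + 2 \cdot 27\right)} = \frac{1}{- \frac{3382780307}{1270} + \left(8 + 54\right)} = \frac{1}{- \frac{3382780307}{1270} + 62} = \frac{1}{- \frac{3382701567}{1270}} = - \frac{1270}{3382701567}$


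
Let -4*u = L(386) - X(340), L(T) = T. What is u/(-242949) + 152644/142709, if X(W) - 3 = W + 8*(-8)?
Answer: 3027634663/2830286436 ≈ 1.0697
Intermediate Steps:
X(W) = -61 + W (X(W) = 3 + (W + 8*(-8)) = 3 + (W - 64) = 3 + (-64 + W) = -61 + W)
u = -107/4 (u = -(386 - (-61 + 340))/4 = -(386 - 1*279)/4 = -(386 - 279)/4 = -¼*107 = -107/4 ≈ -26.750)
u/(-242949) + 152644/142709 = -107/4/(-242949) + 152644/142709 = -107/4*(-1/242949) + 152644*(1/142709) = 107/971796 + 152644/142709 = 3027634663/2830286436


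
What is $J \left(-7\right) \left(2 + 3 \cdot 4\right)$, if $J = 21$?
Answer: $-2058$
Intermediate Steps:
$J \left(-7\right) \left(2 + 3 \cdot 4\right) = 21 \left(-7\right) \left(2 + 3 \cdot 4\right) = - 147 \left(2 + 12\right) = \left(-147\right) 14 = -2058$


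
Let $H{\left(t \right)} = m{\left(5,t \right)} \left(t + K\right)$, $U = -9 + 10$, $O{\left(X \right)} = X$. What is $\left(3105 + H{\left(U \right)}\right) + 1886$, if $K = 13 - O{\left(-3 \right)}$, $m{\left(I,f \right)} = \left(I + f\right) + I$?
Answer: $5178$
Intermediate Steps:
$m{\left(I,f \right)} = f + 2 I$
$U = 1$
$K = 16$ ($K = 13 - -3 = 13 + 3 = 16$)
$H{\left(t \right)} = \left(10 + t\right) \left(16 + t\right)$ ($H{\left(t \right)} = \left(t + 2 \cdot 5\right) \left(t + 16\right) = \left(t + 10\right) \left(16 + t\right) = \left(10 + t\right) \left(16 + t\right)$)
$\left(3105 + H{\left(U \right)}\right) + 1886 = \left(3105 + \left(10 + 1\right) \left(16 + 1\right)\right) + 1886 = \left(3105 + 11 \cdot 17\right) + 1886 = \left(3105 + 187\right) + 1886 = 3292 + 1886 = 5178$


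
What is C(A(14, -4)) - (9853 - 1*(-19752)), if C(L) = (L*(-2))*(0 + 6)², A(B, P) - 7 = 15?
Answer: -31189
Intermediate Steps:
A(B, P) = 22 (A(B, P) = 7 + 15 = 22)
C(L) = -72*L (C(L) = -2*L*6² = -2*L*36 = -72*L)
C(A(14, -4)) - (9853 - 1*(-19752)) = -72*22 - (9853 - 1*(-19752)) = -1584 - (9853 + 19752) = -1584 - 1*29605 = -1584 - 29605 = -31189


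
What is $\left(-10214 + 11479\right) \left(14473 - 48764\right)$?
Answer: $-43378115$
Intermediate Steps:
$\left(-10214 + 11479\right) \left(14473 - 48764\right) = 1265 \left(-34291\right) = -43378115$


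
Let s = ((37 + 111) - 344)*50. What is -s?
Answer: 9800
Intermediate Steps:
s = -9800 (s = (148 - 344)*50 = -196*50 = -9800)
-s = -1*(-9800) = 9800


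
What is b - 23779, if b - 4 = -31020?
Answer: -54795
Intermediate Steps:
b = -31016 (b = 4 - 31020 = -31016)
b - 23779 = -31016 - 23779 = -54795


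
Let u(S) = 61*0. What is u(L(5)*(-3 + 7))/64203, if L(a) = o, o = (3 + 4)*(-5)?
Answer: 0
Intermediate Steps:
o = -35 (o = 7*(-5) = -35)
L(a) = -35
u(S) = 0
u(L(5)*(-3 + 7))/64203 = 0/64203 = 0*(1/64203) = 0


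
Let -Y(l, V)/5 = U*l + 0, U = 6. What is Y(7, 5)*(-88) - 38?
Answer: 18442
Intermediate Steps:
Y(l, V) = -30*l (Y(l, V) = -5*(6*l + 0) = -30*l)
Y(7, 5)*(-88) - 38 = -30*7*(-88) - 38 = -210*(-88) - 38 = 18480 - 38 = 18442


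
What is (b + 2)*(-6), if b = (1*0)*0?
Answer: -12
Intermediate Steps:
b = 0 (b = 0*0 = 0)
(b + 2)*(-6) = (0 + 2)*(-6) = 2*(-6) = -12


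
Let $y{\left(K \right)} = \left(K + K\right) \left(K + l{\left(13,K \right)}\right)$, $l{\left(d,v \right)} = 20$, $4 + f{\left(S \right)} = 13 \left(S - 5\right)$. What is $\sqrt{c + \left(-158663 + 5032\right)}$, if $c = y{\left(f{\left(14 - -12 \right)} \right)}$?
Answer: $\sqrt{1851} \approx 43.023$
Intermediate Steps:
$f{\left(S \right)} = -69 + 13 S$ ($f{\left(S \right)} = -4 + 13 \left(S - 5\right) = -4 + 13 \left(-5 + S\right) = -4 + \left(-65 + 13 S\right) = -69 + 13 S$)
$y{\left(K \right)} = 2 K \left(20 + K\right)$ ($y{\left(K \right)} = \left(K + K\right) \left(K + 20\right) = 2 K \left(20 + K\right)$)
$c = 155482$ ($c = 2 \left(-69 + 13 \left(14 - -12\right)\right) \left(20 - \left(69 - 13 \left(14 - -12\right)\right)\right) = 2 \left(-69 + 13 \left(14 + 12\right)\right) \left(20 - \left(69 - 13 \left(14 + 12\right)\right)\right) = 2 \left(-69 + 13 \cdot 26\right) \left(20 + \left(-69 + 13 \cdot 26\right)\right) = 2 \left(-69 + 338\right) \left(20 + \left(-69 + 338\right)\right) = 2 \cdot 269 \left(20 + 269\right) = 2 \cdot 269 \cdot 289 = 155482$)
$\sqrt{c + \left(-158663 + 5032\right)} = \sqrt{155482 + \left(-158663 + 5032\right)} = \sqrt{155482 - 153631} = \sqrt{1851}$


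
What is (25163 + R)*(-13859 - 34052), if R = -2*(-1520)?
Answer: -1351233933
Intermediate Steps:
R = 3040
(25163 + R)*(-13859 - 34052) = (25163 + 3040)*(-13859 - 34052) = 28203*(-47911) = -1351233933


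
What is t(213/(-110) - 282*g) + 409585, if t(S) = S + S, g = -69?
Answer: 24667342/55 ≈ 4.4850e+5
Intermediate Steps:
t(S) = 2*S
t(213/(-110) - 282*g) + 409585 = 2*(213/(-110) - 282/(1/(-69))) + 409585 = 2*(213*(-1/110) - 282/(-1/69)) + 409585 = 2*(-213/110 - 282*(-69)) + 409585 = 2*(-213/110 + 19458) + 409585 = 2*(2140167/110) + 409585 = 2140167/55 + 409585 = 24667342/55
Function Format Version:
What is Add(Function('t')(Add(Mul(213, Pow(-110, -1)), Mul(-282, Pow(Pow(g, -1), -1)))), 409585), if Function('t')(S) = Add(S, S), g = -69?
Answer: Rational(24667342, 55) ≈ 4.4850e+5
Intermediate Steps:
Function('t')(S) = Mul(2, S)
Add(Function('t')(Add(Mul(213, Pow(-110, -1)), Mul(-282, Pow(Pow(g, -1), -1)))), 409585) = Add(Mul(2, Add(Mul(213, Pow(-110, -1)), Mul(-282, Pow(Pow(-69, -1), -1)))), 409585) = Add(Mul(2, Add(Mul(213, Rational(-1, 110)), Mul(-282, Pow(Rational(-1, 69), -1)))), 409585) = Add(Mul(2, Add(Rational(-213, 110), Mul(-282, -69))), 409585) = Add(Mul(2, Add(Rational(-213, 110), 19458)), 409585) = Add(Mul(2, Rational(2140167, 110)), 409585) = Add(Rational(2140167, 55), 409585) = Rational(24667342, 55)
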